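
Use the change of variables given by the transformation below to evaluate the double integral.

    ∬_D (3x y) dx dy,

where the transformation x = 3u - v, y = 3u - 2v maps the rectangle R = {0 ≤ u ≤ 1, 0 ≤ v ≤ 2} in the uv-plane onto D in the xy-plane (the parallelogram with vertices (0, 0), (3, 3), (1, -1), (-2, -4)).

Compute the Jacobian determinant of (x, y) with respect to (u, v):

    ∂(x,y)/∂(u,v) = | 3  -1 | = (3)(-2) - (-1)(3) = -3.
                   | 3  -2 |

Its absolute value is |J| = 3 (the area scaling factor).

Substituting x = 3u - v, y = 3u - 2v into the integrand,

    3x y → 27u^2 - 27u v + 6v^2,

so the integral becomes

    ∬_R (27u^2 - 27u v + 6v^2) · |J| du dv = ∫_0^1 ∫_0^2 (81u^2 - 81u v + 18v^2) dv du.

Inner (v): 162u^2 - 162u + 48.
Outer (u): 21.

Therefore ∬_D (3x y) dx dy = 21.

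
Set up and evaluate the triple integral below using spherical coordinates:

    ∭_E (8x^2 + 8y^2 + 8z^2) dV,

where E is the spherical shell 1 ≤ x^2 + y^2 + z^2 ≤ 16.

In spherical coordinates, x = ρ sin(φ) cos(θ), y = ρ sin(φ) sin(θ), z = ρ cos(φ), and dV = ρ^2 sin(φ) dρ dφ dθ.

The integrand becomes 8ρ^2, so

    ∭_E (8x^2 + 8y^2 + 8z^2) dV = ∫_{0}^{2π} ∫_{0}^{π} ∫_{1}^{4} (8ρ^2) · ρ^2 sin(φ) dρ dφ dθ.

Inner (ρ): 8184sin(φ)/5.
Middle (φ): 16368/5.
Outer (θ): 32736π/5.

Therefore the triple integral equals 32736π/5.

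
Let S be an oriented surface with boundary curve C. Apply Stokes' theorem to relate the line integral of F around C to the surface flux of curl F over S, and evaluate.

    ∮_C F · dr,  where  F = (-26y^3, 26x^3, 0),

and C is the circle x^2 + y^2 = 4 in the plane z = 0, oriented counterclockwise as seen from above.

Let S be the flat disk x^2 + y^2 ≤ 4 in the plane z = 0, with upward unit normal n̂ = ẑ. By Stokes' theorem,

    ∮_C F · dr = ∬_S (∇ × F) · n̂ dS = ∬_D (curl F)_z dA,

where D is the disk x^2 + y^2 ≤ 4.

Compute the curl of F = (-26y^3, 26x^3, 0):
    (∇ × F)_x = ∂F_z/∂y - ∂F_y/∂z = 0,
    (∇ × F)_y = ∂F_x/∂z - ∂F_z/∂x = 0,
    (∇ × F)_z = ∂F_y/∂x - ∂F_x/∂y = 78x^2 + 78y^2.

On z = 0, (curl F)_z = 78x^2 + 78y^2.

Convert to polar (x = r cos θ, y = r sin θ, dA = r dr dθ); the integrand becomes 78r^2, so

    ∬_D (curl F)_z dA = ∫_0^{2π} ∫_0^{2} (78r^2) · r dr dθ.

Inner (r from 0 to 2): 312.
Outer (θ from 0 to 2π): 624π.

Therefore ∮_C F · dr = 624π.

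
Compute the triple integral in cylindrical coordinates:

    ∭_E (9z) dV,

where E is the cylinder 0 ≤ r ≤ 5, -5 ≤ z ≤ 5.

In cylindrical coordinates, x = r cos(θ), y = r sin(θ), z = z, and dV = r dr dθ dz.

The integrand becomes 9z, so

    ∭_E (9z) dV = ∫_{0}^{2π} ∫_{0}^{5} ∫_{-5}^{5} (9z) · r dz dr dθ.

Inner (z): 0.
Middle (r from 0 to 5): 0.
Outer (θ): 0.

Therefore the triple integral equals 0.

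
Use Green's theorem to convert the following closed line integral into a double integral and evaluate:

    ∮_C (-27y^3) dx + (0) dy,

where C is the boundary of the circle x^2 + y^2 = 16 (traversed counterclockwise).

Green's theorem converts the closed line integral into a double integral over the enclosed region D:

    ∮_C P dx + Q dy = ∬_D (∂Q/∂x - ∂P/∂y) dA.

Here P = -27y^3, Q = 0, so

    ∂Q/∂x = 0,    ∂P/∂y = -81y^2,
    ∂Q/∂x - ∂P/∂y = 81y^2.

D is the region x^2 + y^2 ≤ 16. Evaluating the double integral:

In polar coordinates (x = r cos θ, y = r sin θ, dA = r dr dθ) the integrand becomes 81r^2sin(θ)^2, so

    ∬_D (81y^2) dA = ∫_0^{2π} ∫_0^{4} (81r^2sin(θ)^2) · r dr dθ.

Inner (r from 0 to 4): 5184sin(θ)^2.
Outer (θ from 0 to 2π): 5184π.

Therefore ∮_C P dx + Q dy = 5184π.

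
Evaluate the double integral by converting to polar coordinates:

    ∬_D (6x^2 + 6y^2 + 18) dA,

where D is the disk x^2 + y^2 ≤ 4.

The region D is 0 ≤ r ≤ 2, 0 ≤ θ ≤ 2π in polar coordinates, where x = r cos(θ), y = r sin(θ), and dA = r dr dθ.

Under the substitution, the integrand becomes 6r^2 + 18, so

    ∬_D (6x^2 + 6y^2 + 18) dA = ∫_{0}^{2π} ∫_{0}^{2} (6r^2 + 18) · r dr dθ.

Inner integral (in r): ∫_{0}^{2} (6r^2 + 18) · r dr = 60.

Outer integral (in θ): ∫_{0}^{2π} (60) dθ = 120π.

Therefore ∬_D (6x^2 + 6y^2 + 18) dA = 120π.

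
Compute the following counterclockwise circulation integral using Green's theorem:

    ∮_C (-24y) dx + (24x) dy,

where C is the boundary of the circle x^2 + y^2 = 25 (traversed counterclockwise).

Green's theorem converts the closed line integral into a double integral over the enclosed region D:

    ∮_C P dx + Q dy = ∬_D (∂Q/∂x - ∂P/∂y) dA.

Here P = -24y, Q = 24x, so

    ∂Q/∂x = 24,    ∂P/∂y = -24,
    ∂Q/∂x - ∂P/∂y = 48.

D is the region x^2 + y^2 ≤ 25. Evaluating the double integral:

In polar coordinates (x = r cos θ, y = r sin θ, dA = r dr dθ) the integrand becomes 48, so

    ∬_D (48) dA = ∫_0^{2π} ∫_0^{5} (48) · r dr dθ.

Inner (r from 0 to 5): 600.
Outer (θ from 0 to 2π): 1200π.

Therefore ∮_C P dx + Q dy = 1200π.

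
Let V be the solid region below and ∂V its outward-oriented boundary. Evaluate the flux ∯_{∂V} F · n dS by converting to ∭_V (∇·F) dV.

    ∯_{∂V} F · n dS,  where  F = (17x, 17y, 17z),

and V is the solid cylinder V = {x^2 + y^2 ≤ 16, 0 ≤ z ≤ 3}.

By the divergence theorem,

    ∯_{∂V} F · n dS = ∭_V (∇ · F) dV.

Compute the divergence:
    ∇ · F = ∂F_x/∂x + ∂F_y/∂y + ∂F_z/∂z = 17 + 17 + 17 = 51.

In cylindrical coordinates, x = r cos(θ), y = r sin(θ), z = z, dV = r dr dθ dz, with 0 ≤ r ≤ 4, 0 ≤ θ ≤ 2π, 0 ≤ z ≤ 3.

The integrand, after substitution and multiplying by the volume element, becomes (51) · r, so

    ∭_V (∇·F) dV = ∫_0^{2π} ∫_0^{4} ∫_0^{3} (51) · r dz dr dθ.

Inner (z from 0 to 3): 153r.
Middle (r from 0 to 4): 1224.
Outer (θ from 0 to 2π): 2448π.

Therefore ∯_{∂V} F · n dS = 2448π.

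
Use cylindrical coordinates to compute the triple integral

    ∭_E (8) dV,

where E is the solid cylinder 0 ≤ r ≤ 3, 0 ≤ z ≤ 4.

In cylindrical coordinates, x = r cos(θ), y = r sin(θ), z = z, and dV = r dr dθ dz.

The integrand becomes 8, so

    ∭_E (8) dV = ∫_{0}^{2π} ∫_{0}^{3} ∫_{0}^{4} (8) · r dz dr dθ.

Inner (z): 32r.
Middle (r from 0 to 3): 144.
Outer (θ): 288π.

Therefore the triple integral equals 288π.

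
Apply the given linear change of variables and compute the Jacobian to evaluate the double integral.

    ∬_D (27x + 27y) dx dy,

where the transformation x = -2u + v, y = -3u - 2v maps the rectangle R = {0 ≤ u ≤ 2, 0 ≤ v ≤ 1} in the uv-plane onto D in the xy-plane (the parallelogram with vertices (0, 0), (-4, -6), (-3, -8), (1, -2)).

Compute the Jacobian determinant of (x, y) with respect to (u, v):

    ∂(x,y)/∂(u,v) = | -2  1 | = (-2)(-2) - (1)(-3) = 7.
                   | -3  -2 |

Its absolute value is |J| = 7 (the area scaling factor).

Substituting x = -2u + v, y = -3u - 2v into the integrand,

    27x + 27y → -135u - 27v,

so the integral becomes

    ∬_R (-135u - 27v) · |J| du dv = ∫_0^2 ∫_0^1 (-945u - 189v) dv du.

Inner (v): -945u - 189/2.
Outer (u): -2079.

Therefore ∬_D (27x + 27y) dx dy = -2079.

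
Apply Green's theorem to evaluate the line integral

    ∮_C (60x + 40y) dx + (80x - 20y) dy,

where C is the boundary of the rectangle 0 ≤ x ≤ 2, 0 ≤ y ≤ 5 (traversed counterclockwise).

Green's theorem converts the closed line integral into a double integral over the enclosed region D:

    ∮_C P dx + Q dy = ∬_D (∂Q/∂x - ∂P/∂y) dA.

Here P = 60x + 40y, Q = 80x - 20y, so

    ∂Q/∂x = 80,    ∂P/∂y = 40,
    ∂Q/∂x - ∂P/∂y = 40.

D is the region 0 ≤ x ≤ 2, 0 ≤ y ≤ 5. Evaluating the double integral:

    ∬_D (40) dA = ∫_0^{2} ∫_0^{5} (40) dy dx.

Inner (y from 0 to 5): 200.
Outer (x from 0 to 2): 400.

Therefore ∮_C P dx + Q dy = 400.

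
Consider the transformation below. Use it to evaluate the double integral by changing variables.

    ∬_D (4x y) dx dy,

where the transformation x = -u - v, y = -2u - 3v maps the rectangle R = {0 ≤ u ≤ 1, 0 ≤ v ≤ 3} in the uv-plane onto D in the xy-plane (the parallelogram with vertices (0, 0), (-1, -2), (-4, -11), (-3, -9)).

Compute the Jacobian determinant of (x, y) with respect to (u, v):

    ∂(x,y)/∂(u,v) = | -1  -1 | = (-1)(-3) - (-1)(-2) = 1.
                   | -2  -3 |

Its absolute value is |J| = 1 (the area scaling factor).

Substituting x = -u - v, y = -2u - 3v into the integrand,

    4x y → 8u^2 + 20u v + 12v^2,

so the integral becomes

    ∬_R (8u^2 + 20u v + 12v^2) · |J| du dv = ∫_0^1 ∫_0^3 (8u^2 + 20u v + 12v^2) dv du.

Inner (v): 24u^2 + 90u + 108.
Outer (u): 161.

Therefore ∬_D (4x y) dx dy = 161.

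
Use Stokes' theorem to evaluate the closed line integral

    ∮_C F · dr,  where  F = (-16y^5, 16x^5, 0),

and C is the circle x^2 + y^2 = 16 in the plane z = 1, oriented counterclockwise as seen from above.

Let S be the flat disk x^2 + y^2 ≤ 16 in the plane z = 1, with upward unit normal n̂ = ẑ. By Stokes' theorem,

    ∮_C F · dr = ∬_S (∇ × F) · n̂ dS = ∬_D (curl F)_z dA,

where D is the disk x^2 + y^2 ≤ 16.

Compute the curl of F = (-16y^5, 16x^5, 0):
    (∇ × F)_x = ∂F_z/∂y - ∂F_y/∂z = 0,
    (∇ × F)_y = ∂F_x/∂z - ∂F_z/∂x = 0,
    (∇ × F)_z = ∂F_y/∂x - ∂F_x/∂y = 80x^4 + 80y^4.

On z = 1, (curl F)_z = 80x^4 + 80y^4.

Convert to polar (x = r cos θ, y = r sin θ, dA = r dr dθ); the integrand becomes 80r^4(sin(θ)^4 + cos(θ)^4), so

    ∬_D (curl F)_z dA = ∫_0^{2π} ∫_0^{4} (80r^4(sin(θ)^4 + cos(θ)^4)) · r dr dθ.

Inner (r from 0 to 4): 163840sin(θ)^4/3 + 163840cos(θ)^4/3.
Outer (θ from 0 to 2π): 81920π.

Therefore ∮_C F · dr = 81920π.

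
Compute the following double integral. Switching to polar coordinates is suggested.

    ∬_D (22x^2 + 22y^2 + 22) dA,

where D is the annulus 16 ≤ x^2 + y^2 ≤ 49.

The region D is 4 ≤ r ≤ 7, 0 ≤ θ ≤ 2π in polar coordinates, where x = r cos(θ), y = r sin(θ), and dA = r dr dθ.

Under the substitution, the integrand becomes 22r^2 + 22, so

    ∬_D (22x^2 + 22y^2 + 22) dA = ∫_{0}^{2π} ∫_{4}^{7} (22r^2 + 22) · r dr dθ.

Inner integral (in r): ∫_{4}^{7} (22r^2 + 22) · r dr = 24321/2.

Outer integral (in θ): ∫_{0}^{2π} (24321/2) dθ = 24321π.

Therefore ∬_D (22x^2 + 22y^2 + 22) dA = 24321π.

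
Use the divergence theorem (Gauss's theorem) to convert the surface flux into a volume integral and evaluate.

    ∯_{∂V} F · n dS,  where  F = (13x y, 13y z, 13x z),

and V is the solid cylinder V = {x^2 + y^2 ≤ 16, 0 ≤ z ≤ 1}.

By the divergence theorem,

    ∯_{∂V} F · n dS = ∭_V (∇ · F) dV.

Compute the divergence:
    ∇ · F = ∂F_x/∂x + ∂F_y/∂y + ∂F_z/∂z = 13y + 13z + 13x = 13x + 13y + 13z.

In cylindrical coordinates, x = r cos(θ), y = r sin(θ), z = z, dV = r dr dθ dz, with 0 ≤ r ≤ 4, 0 ≤ θ ≤ 2π, 0 ≤ z ≤ 1.

The integrand, after substitution and multiplying by the volume element, becomes (13sqrt(2)r sin(θ + π/4) + 13z) · r, so

    ∭_V (∇·F) dV = ∫_0^{2π} ∫_0^{4} ∫_0^{1} (13sqrt(2)r sin(θ + π/4) + 13z) · r dz dr dθ.

Inner (z from 0 to 1): 13r (2sqrt(2)r sin(θ + π/4) + 1)/2.
Middle (r from 0 to 4): 832sqrt(2)sin(θ + π/4)/3 + 52.
Outer (θ from 0 to 2π): 104π.

Therefore ∯_{∂V} F · n dS = 104π.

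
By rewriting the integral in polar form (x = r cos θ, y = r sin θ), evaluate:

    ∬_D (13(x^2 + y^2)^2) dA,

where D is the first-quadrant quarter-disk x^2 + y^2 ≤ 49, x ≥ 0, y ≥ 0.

The region D is 0 ≤ r ≤ 7, 0 ≤ θ ≤ π/2 in polar coordinates, where x = r cos(θ), y = r sin(θ), and dA = r dr dθ.

Under the substitution, the integrand becomes 13r^4, so

    ∬_D (13(x^2 + y^2)^2) dA = ∫_{0}^{π/2} ∫_{0}^{7} (13r^4) · r dr dθ.

Inner integral (in r): ∫_{0}^{7} (13r^4) · r dr = 1529437/6.

Outer integral (in θ): ∫_{0}^{π/2} (1529437/6) dθ = 1529437π/12.

Therefore ∬_D (13(x^2 + y^2)^2) dA = 1529437π/12.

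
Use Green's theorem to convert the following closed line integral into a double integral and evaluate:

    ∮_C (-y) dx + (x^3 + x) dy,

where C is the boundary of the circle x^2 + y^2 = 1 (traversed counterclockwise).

Green's theorem converts the closed line integral into a double integral over the enclosed region D:

    ∮_C P dx + Q dy = ∬_D (∂Q/∂x - ∂P/∂y) dA.

Here P = -y, Q = x^3 + x, so

    ∂Q/∂x = 3x^2 + 1,    ∂P/∂y = -1,
    ∂Q/∂x - ∂P/∂y = 3x^2 + 2.

D is the region x^2 + y^2 ≤ 1. Evaluating the double integral:

In polar coordinates (x = r cos θ, y = r sin θ, dA = r dr dθ) the integrand becomes 3r^2cos(θ)^2 + 2, so

    ∬_D (3x^2 + 2) dA = ∫_0^{2π} ∫_0^{1} (3r^2cos(θ)^2 + 2) · r dr dθ.

Inner (r from 0 to 1): 3cos(θ)^2/4 + 1.
Outer (θ from 0 to 2π): 11π/4.

Therefore ∮_C P dx + Q dy = 11π/4.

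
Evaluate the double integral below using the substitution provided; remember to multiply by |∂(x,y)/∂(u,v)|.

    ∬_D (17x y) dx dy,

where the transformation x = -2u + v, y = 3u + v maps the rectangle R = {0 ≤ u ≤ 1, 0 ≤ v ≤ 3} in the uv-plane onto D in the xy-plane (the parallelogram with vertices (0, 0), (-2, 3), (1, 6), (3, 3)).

Compute the Jacobian determinant of (x, y) with respect to (u, v):

    ∂(x,y)/∂(u,v) = | -2  1 | = (-2)(1) - (1)(3) = -5.
                   | 3  1 |

Its absolute value is |J| = 5 (the area scaling factor).

Substituting x = -2u + v, y = 3u + v into the integrand,

    17x y → -102u^2 + 17u v + 17v^2,

so the integral becomes

    ∬_R (-102u^2 + 17u v + 17v^2) · |J| du dv = ∫_0^1 ∫_0^3 (-510u^2 + 85u v + 85v^2) dv du.

Inner (v): -1530u^2 + 765u/2 + 765.
Outer (u): 1785/4.

Therefore ∬_D (17x y) dx dy = 1785/4.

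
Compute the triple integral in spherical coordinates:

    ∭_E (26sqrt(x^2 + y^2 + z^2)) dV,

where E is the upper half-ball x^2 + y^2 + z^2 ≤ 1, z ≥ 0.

In spherical coordinates, x = ρ sin(φ) cos(θ), y = ρ sin(φ) sin(θ), z = ρ cos(φ), and dV = ρ^2 sin(φ) dρ dφ dθ.

The integrand becomes 26ρ, so

    ∭_E (26sqrt(x^2 + y^2 + z^2)) dV = ∫_{0}^{2π} ∫_{0}^{π/2} ∫_{0}^{1} (26ρ) · ρ^2 sin(φ) dρ dφ dθ.

Inner (ρ): 13sin(φ)/2.
Middle (φ): 13/2.
Outer (θ): 13π.

Therefore the triple integral equals 13π.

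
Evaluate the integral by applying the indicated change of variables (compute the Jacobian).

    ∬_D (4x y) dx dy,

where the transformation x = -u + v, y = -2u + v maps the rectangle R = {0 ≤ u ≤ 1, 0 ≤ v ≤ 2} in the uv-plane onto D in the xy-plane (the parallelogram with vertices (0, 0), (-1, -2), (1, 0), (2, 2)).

Compute the Jacobian determinant of (x, y) with respect to (u, v):

    ∂(x,y)/∂(u,v) = | -1  1 | = (-1)(1) - (1)(-2) = 1.
                   | -2  1 |

Its absolute value is |J| = 1 (the area scaling factor).

Substituting x = -u + v, y = -2u + v into the integrand,

    4x y → 8u^2 - 12u v + 4v^2,

so the integral becomes

    ∬_R (8u^2 - 12u v + 4v^2) · |J| du dv = ∫_0^1 ∫_0^2 (8u^2 - 12u v + 4v^2) dv du.

Inner (v): 16u^2 - 24u + 32/3.
Outer (u): 4.

Therefore ∬_D (4x y) dx dy = 4.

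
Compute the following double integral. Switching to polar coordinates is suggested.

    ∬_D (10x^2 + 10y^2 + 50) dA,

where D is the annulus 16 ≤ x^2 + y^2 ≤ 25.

The region D is 4 ≤ r ≤ 5, 0 ≤ θ ≤ 2π in polar coordinates, where x = r cos(θ), y = r sin(θ), and dA = r dr dθ.

Under the substitution, the integrand becomes 10r^2 + 50, so

    ∬_D (10x^2 + 10y^2 + 50) dA = ∫_{0}^{2π} ∫_{4}^{5} (10r^2 + 50) · r dr dθ.

Inner integral (in r): ∫_{4}^{5} (10r^2 + 50) · r dr = 2295/2.

Outer integral (in θ): ∫_{0}^{2π} (2295/2) dθ = 2295π.

Therefore ∬_D (10x^2 + 10y^2 + 50) dA = 2295π.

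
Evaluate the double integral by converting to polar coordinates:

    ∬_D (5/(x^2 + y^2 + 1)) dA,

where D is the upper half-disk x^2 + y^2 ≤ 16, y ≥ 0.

The region D is 0 ≤ r ≤ 4, 0 ≤ θ ≤ π in polar coordinates, where x = r cos(θ), y = r sin(θ), and dA = r dr dθ.

Under the substitution, the integrand becomes 5/(r^2 + 1), so

    ∬_D (5/(x^2 + y^2 + 1)) dA = ∫_{0}^{π} ∫_{0}^{4} (5/(r^2 + 1)) · r dr dθ.

Inner integral (in r): ∫_{0}^{4} (5/(r^2 + 1)) · r dr = 5log(17)/2.

Outer integral (in θ): ∫_{0}^{π} (5log(17)/2) dθ = 5π log(17)/2.

Therefore ∬_D (5/(x^2 + y^2 + 1)) dA = 5π log(17)/2.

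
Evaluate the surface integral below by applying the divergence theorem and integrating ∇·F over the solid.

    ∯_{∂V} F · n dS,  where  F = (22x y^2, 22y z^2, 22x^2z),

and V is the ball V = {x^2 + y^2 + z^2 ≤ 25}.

By the divergence theorem,

    ∯_{∂V} F · n dS = ∭_V (∇ · F) dV.

Compute the divergence:
    ∇ · F = ∂F_x/∂x + ∂F_y/∂y + ∂F_z/∂z = 22y^2 + 22z^2 + 22x^2 = 22x^2 + 22y^2 + 22z^2.

In spherical coordinates, x = ρ sin(φ) cos(θ), y = ρ sin(φ) sin(θ), z = ρ cos(φ), dV = ρ^2 sin(φ) dρ dφ dθ, with 0 ≤ ρ ≤ 5, 0 ≤ φ ≤ π, 0 ≤ θ ≤ 2π.

The integrand, after substitution and multiplying by the volume element, becomes (22ρ^2) · ρ^2 sin(φ), so

    ∭_V (∇·F) dV = ∫_0^{2π} ∫_0^{π} ∫_0^{5} (22ρ^2) · ρ^2 sin(φ) dρ dφ dθ.

Inner (ρ from 0 to 5): 13750sin(φ).
Middle (φ from 0 to π): 27500.
Outer (θ from 0 to 2π): 55000π.

Therefore ∯_{∂V} F · n dS = 55000π.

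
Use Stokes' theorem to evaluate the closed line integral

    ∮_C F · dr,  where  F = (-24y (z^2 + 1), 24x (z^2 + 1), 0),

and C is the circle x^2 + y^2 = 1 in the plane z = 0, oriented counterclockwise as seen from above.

Let S be the flat disk x^2 + y^2 ≤ 1 in the plane z = 0, with upward unit normal n̂ = ẑ. By Stokes' theorem,

    ∮_C F · dr = ∬_S (∇ × F) · n̂ dS = ∬_D (curl F)_z dA,

where D is the disk x^2 + y^2 ≤ 1.

Compute the curl of F = (-24y (z^2 + 1), 24x (z^2 + 1), 0):
    (∇ × F)_x = ∂F_z/∂y - ∂F_y/∂z = -48x z,
    (∇ × F)_y = ∂F_x/∂z - ∂F_z/∂x = -48y z,
    (∇ × F)_z = ∂F_y/∂x - ∂F_x/∂y = 48z^2 + 48.

On z = 0, (curl F)_z = 48.

Convert to polar (x = r cos θ, y = r sin θ, dA = r dr dθ); the integrand becomes 48, so

    ∬_D (curl F)_z dA = ∫_0^{2π} ∫_0^{1} (48) · r dr dθ.

Inner (r from 0 to 1): 24.
Outer (θ from 0 to 2π): 48π.

Therefore ∮_C F · dr = 48π.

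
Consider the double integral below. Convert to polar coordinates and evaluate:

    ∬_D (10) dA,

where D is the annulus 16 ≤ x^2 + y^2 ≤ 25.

The region D is 4 ≤ r ≤ 5, 0 ≤ θ ≤ 2π in polar coordinates, where x = r cos(θ), y = r sin(θ), and dA = r dr dθ.

Under the substitution, the integrand becomes 10, so

    ∬_D (10) dA = ∫_{0}^{2π} ∫_{4}^{5} (10) · r dr dθ.

Inner integral (in r): ∫_{4}^{5} (10) · r dr = 45.

Outer integral (in θ): ∫_{0}^{2π} (45) dθ = 90π.

Therefore ∬_D (10) dA = 90π.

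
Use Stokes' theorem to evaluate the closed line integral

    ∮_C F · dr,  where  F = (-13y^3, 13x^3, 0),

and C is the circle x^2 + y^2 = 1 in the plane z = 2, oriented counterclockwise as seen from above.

Let S be the flat disk x^2 + y^2 ≤ 1 in the plane z = 2, with upward unit normal n̂ = ẑ. By Stokes' theorem,

    ∮_C F · dr = ∬_S (∇ × F) · n̂ dS = ∬_D (curl F)_z dA,

where D is the disk x^2 + y^2 ≤ 1.

Compute the curl of F = (-13y^3, 13x^3, 0):
    (∇ × F)_x = ∂F_z/∂y - ∂F_y/∂z = 0,
    (∇ × F)_y = ∂F_x/∂z - ∂F_z/∂x = 0,
    (∇ × F)_z = ∂F_y/∂x - ∂F_x/∂y = 39x^2 + 39y^2.

On z = 2, (curl F)_z = 39x^2 + 39y^2.

Convert to polar (x = r cos θ, y = r sin θ, dA = r dr dθ); the integrand becomes 39r^2, so

    ∬_D (curl F)_z dA = ∫_0^{2π} ∫_0^{1} (39r^2) · r dr dθ.

Inner (r from 0 to 1): 39/4.
Outer (θ from 0 to 2π): 39π/2.

Therefore ∮_C F · dr = 39π/2.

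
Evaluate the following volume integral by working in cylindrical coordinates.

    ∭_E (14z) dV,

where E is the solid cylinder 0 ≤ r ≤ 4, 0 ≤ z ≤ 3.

In cylindrical coordinates, x = r cos(θ), y = r sin(θ), z = z, and dV = r dr dθ dz.

The integrand becomes 14z, so

    ∭_E (14z) dV = ∫_{0}^{2π} ∫_{0}^{4} ∫_{0}^{3} (14z) · r dz dr dθ.

Inner (z): 63r.
Middle (r from 0 to 4): 504.
Outer (θ): 1008π.

Therefore the triple integral equals 1008π.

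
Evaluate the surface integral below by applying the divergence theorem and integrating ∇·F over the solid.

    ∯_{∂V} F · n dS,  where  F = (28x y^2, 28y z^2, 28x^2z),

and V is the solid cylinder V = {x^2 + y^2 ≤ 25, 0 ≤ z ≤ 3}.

By the divergence theorem,

    ∯_{∂V} F · n dS = ∭_V (∇ · F) dV.

Compute the divergence:
    ∇ · F = ∂F_x/∂x + ∂F_y/∂y + ∂F_z/∂z = 28y^2 + 28z^2 + 28x^2 = 28x^2 + 28y^2 + 28z^2.

In cylindrical coordinates, x = r cos(θ), y = r sin(θ), z = z, dV = r dr dθ dz, with 0 ≤ r ≤ 5, 0 ≤ θ ≤ 2π, 0 ≤ z ≤ 3.

The integrand, after substitution and multiplying by the volume element, becomes (28r^2 + 28z^2) · r, so

    ∭_V (∇·F) dV = ∫_0^{2π} ∫_0^{5} ∫_0^{3} (28r^2 + 28z^2) · r dz dr dθ.

Inner (z from 0 to 3): 84r (r^2 + 3).
Middle (r from 0 to 5): 16275.
Outer (θ from 0 to 2π): 32550π.

Therefore ∯_{∂V} F · n dS = 32550π.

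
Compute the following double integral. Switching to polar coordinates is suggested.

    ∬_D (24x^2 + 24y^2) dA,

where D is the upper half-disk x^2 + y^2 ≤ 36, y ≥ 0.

The region D is 0 ≤ r ≤ 6, 0 ≤ θ ≤ π in polar coordinates, where x = r cos(θ), y = r sin(θ), and dA = r dr dθ.

Under the substitution, the integrand becomes 24r^2, so

    ∬_D (24x^2 + 24y^2) dA = ∫_{0}^{π} ∫_{0}^{6} (24r^2) · r dr dθ.

Inner integral (in r): ∫_{0}^{6} (24r^2) · r dr = 7776.

Outer integral (in θ): ∫_{0}^{π} (7776) dθ = 7776π.

Therefore ∬_D (24x^2 + 24y^2) dA = 7776π.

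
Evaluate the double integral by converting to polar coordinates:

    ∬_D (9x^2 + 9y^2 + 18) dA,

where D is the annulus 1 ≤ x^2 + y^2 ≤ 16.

The region D is 1 ≤ r ≤ 4, 0 ≤ θ ≤ 2π in polar coordinates, where x = r cos(θ), y = r sin(θ), and dA = r dr dθ.

Under the substitution, the integrand becomes 9r^2 + 18, so

    ∬_D (9x^2 + 9y^2 + 18) dA = ∫_{0}^{2π} ∫_{1}^{4} (9r^2 + 18) · r dr dθ.

Inner integral (in r): ∫_{1}^{4} (9r^2 + 18) · r dr = 2835/4.

Outer integral (in θ): ∫_{0}^{2π} (2835/4) dθ = 2835π/2.

Therefore ∬_D (9x^2 + 9y^2 + 18) dA = 2835π/2.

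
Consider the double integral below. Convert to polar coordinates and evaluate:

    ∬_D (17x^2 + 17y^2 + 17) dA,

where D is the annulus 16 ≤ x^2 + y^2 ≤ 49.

The region D is 4 ≤ r ≤ 7, 0 ≤ θ ≤ 2π in polar coordinates, where x = r cos(θ), y = r sin(θ), and dA = r dr dθ.

Under the substitution, the integrand becomes 17r^2 + 17, so

    ∬_D (17x^2 + 17y^2 + 17) dA = ∫_{0}^{2π} ∫_{4}^{7} (17r^2 + 17) · r dr dθ.

Inner integral (in r): ∫_{4}^{7} (17r^2 + 17) · r dr = 37587/4.

Outer integral (in θ): ∫_{0}^{2π} (37587/4) dθ = 37587π/2.

Therefore ∬_D (17x^2 + 17y^2 + 17) dA = 37587π/2.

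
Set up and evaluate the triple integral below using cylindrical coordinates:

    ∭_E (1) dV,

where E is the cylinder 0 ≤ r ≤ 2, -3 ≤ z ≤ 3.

In cylindrical coordinates, x = r cos(θ), y = r sin(θ), z = z, and dV = r dr dθ dz.

The integrand becomes 1, so

    ∭_E (1) dV = ∫_{0}^{2π} ∫_{0}^{2} ∫_{-3}^{3} (1) · r dz dr dθ.

Inner (z): 6r.
Middle (r from 0 to 2): 12.
Outer (θ): 24π.

Therefore the triple integral equals 24π.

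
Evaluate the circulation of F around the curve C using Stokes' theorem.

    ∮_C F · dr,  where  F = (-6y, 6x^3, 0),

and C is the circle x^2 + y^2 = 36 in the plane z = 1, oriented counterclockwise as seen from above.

Let S be the flat disk x^2 + y^2 ≤ 36 in the plane z = 1, with upward unit normal n̂ = ẑ. By Stokes' theorem,

    ∮_C F · dr = ∬_S (∇ × F) · n̂ dS = ∬_D (curl F)_z dA,

where D is the disk x^2 + y^2 ≤ 36.

Compute the curl of F = (-6y, 6x^3, 0):
    (∇ × F)_x = ∂F_z/∂y - ∂F_y/∂z = 0,
    (∇ × F)_y = ∂F_x/∂z - ∂F_z/∂x = 0,
    (∇ × F)_z = ∂F_y/∂x - ∂F_x/∂y = 18x^2 + 6.

On z = 1, (curl F)_z = 18x^2 + 6.

Convert to polar (x = r cos θ, y = r sin θ, dA = r dr dθ); the integrand becomes 18r^2cos(θ)^2 + 6, so

    ∬_D (curl F)_z dA = ∫_0^{2π} ∫_0^{6} (18r^2cos(θ)^2 + 6) · r dr dθ.

Inner (r from 0 to 6): 5832cos(θ)^2 + 108.
Outer (θ from 0 to 2π): 6048π.

Therefore ∮_C F · dr = 6048π.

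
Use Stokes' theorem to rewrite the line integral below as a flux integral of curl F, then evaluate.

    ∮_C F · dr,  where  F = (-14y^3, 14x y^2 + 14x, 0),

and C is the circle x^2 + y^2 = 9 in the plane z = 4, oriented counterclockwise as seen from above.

Let S be the flat disk x^2 + y^2 ≤ 9 in the plane z = 4, with upward unit normal n̂ = ẑ. By Stokes' theorem,

    ∮_C F · dr = ∬_S (∇ × F) · n̂ dS = ∬_D (curl F)_z dA,

where D is the disk x^2 + y^2 ≤ 9.

Compute the curl of F = (-14y^3, 14x y^2 + 14x, 0):
    (∇ × F)_x = ∂F_z/∂y - ∂F_y/∂z = 0,
    (∇ × F)_y = ∂F_x/∂z - ∂F_z/∂x = 0,
    (∇ × F)_z = ∂F_y/∂x - ∂F_x/∂y = 56y^2 + 14.

On z = 4, (curl F)_z = 56y^2 + 14.

Convert to polar (x = r cos θ, y = r sin θ, dA = r dr dθ); the integrand becomes 56r^2sin(θ)^2 + 14, so

    ∬_D (curl F)_z dA = ∫_0^{2π} ∫_0^{3} (56r^2sin(θ)^2 + 14) · r dr dθ.

Inner (r from 0 to 3): 1134sin(θ)^2 + 63.
Outer (θ from 0 to 2π): 1260π.

Therefore ∮_C F · dr = 1260π.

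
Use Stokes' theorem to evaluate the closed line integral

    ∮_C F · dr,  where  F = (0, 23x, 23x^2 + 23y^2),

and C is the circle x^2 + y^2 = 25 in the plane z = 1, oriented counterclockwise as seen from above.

Let S be the flat disk x^2 + y^2 ≤ 25 in the plane z = 1, with upward unit normal n̂ = ẑ. By Stokes' theorem,

    ∮_C F · dr = ∬_S (∇ × F) · n̂ dS = ∬_D (curl F)_z dA,

where D is the disk x^2 + y^2 ≤ 25.

Compute the curl of F = (0, 23x, 23x^2 + 23y^2):
    (∇ × F)_x = ∂F_z/∂y - ∂F_y/∂z = 46y,
    (∇ × F)_y = ∂F_x/∂z - ∂F_z/∂x = -46x,
    (∇ × F)_z = ∂F_y/∂x - ∂F_x/∂y = 23.

On z = 1, (curl F)_z = 23.

Convert to polar (x = r cos θ, y = r sin θ, dA = r dr dθ); the integrand becomes 23, so

    ∬_D (curl F)_z dA = ∫_0^{2π} ∫_0^{5} (23) · r dr dθ.

Inner (r from 0 to 5): 575/2.
Outer (θ from 0 to 2π): 575π.

Therefore ∮_C F · dr = 575π.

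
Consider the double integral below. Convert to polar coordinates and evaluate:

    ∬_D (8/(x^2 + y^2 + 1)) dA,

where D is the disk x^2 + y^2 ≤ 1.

The region D is 0 ≤ r ≤ 1, 0 ≤ θ ≤ 2π in polar coordinates, where x = r cos(θ), y = r sin(θ), and dA = r dr dθ.

Under the substitution, the integrand becomes 8/(r^2 + 1), so

    ∬_D (8/(x^2 + y^2 + 1)) dA = ∫_{0}^{2π} ∫_{0}^{1} (8/(r^2 + 1)) · r dr dθ.

Inner integral (in r): ∫_{0}^{1} (8/(r^2 + 1)) · r dr = log(16).

Outer integral (in θ): ∫_{0}^{2π} (log(16)) dθ = 8π log(2).

Therefore ∬_D (8/(x^2 + y^2 + 1)) dA = 8π log(2).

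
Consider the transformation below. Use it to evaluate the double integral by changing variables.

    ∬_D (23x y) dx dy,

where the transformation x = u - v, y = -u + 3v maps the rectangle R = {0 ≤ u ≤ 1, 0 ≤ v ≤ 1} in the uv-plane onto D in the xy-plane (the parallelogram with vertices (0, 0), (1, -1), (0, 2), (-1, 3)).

Compute the Jacobian determinant of (x, y) with respect to (u, v):

    ∂(x,y)/∂(u,v) = | 1  -1 | = (1)(3) - (-1)(-1) = 2.
                   | -1  3 |

Its absolute value is |J| = 2 (the area scaling factor).

Substituting x = u - v, y = -u + 3v into the integrand,

    23x y → -23u^2 + 92u v - 69v^2,

so the integral becomes

    ∬_R (-23u^2 + 92u v - 69v^2) · |J| du dv = ∫_0^1 ∫_0^1 (-46u^2 + 184u v - 138v^2) dv du.

Inner (v): -46u^2 + 92u - 46.
Outer (u): -46/3.

Therefore ∬_D (23x y) dx dy = -46/3.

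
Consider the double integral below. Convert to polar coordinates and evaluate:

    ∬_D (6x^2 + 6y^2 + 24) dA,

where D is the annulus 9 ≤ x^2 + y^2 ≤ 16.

The region D is 3 ≤ r ≤ 4, 0 ≤ θ ≤ 2π in polar coordinates, where x = r cos(θ), y = r sin(θ), and dA = r dr dθ.

Under the substitution, the integrand becomes 6r^2 + 24, so

    ∬_D (6x^2 + 6y^2 + 24) dA = ∫_{0}^{2π} ∫_{3}^{4} (6r^2 + 24) · r dr dθ.

Inner integral (in r): ∫_{3}^{4} (6r^2 + 24) · r dr = 693/2.

Outer integral (in θ): ∫_{0}^{2π} (693/2) dθ = 693π.

Therefore ∬_D (6x^2 + 6y^2 + 24) dA = 693π.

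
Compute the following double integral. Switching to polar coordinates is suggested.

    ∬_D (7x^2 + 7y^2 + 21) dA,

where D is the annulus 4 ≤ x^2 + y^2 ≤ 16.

The region D is 2 ≤ r ≤ 4, 0 ≤ θ ≤ 2π in polar coordinates, where x = r cos(θ), y = r sin(θ), and dA = r dr dθ.

Under the substitution, the integrand becomes 7r^2 + 21, so

    ∬_D (7x^2 + 7y^2 + 21) dA = ∫_{0}^{2π} ∫_{2}^{4} (7r^2 + 21) · r dr dθ.

Inner integral (in r): ∫_{2}^{4} (7r^2 + 21) · r dr = 546.

Outer integral (in θ): ∫_{0}^{2π} (546) dθ = 1092π.

Therefore ∬_D (7x^2 + 7y^2 + 21) dA = 1092π.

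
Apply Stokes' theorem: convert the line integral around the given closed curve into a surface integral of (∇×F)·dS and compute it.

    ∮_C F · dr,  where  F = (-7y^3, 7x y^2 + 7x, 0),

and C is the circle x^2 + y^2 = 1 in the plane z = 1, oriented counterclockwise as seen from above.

Let S be the flat disk x^2 + y^2 ≤ 1 in the plane z = 1, with upward unit normal n̂ = ẑ. By Stokes' theorem,

    ∮_C F · dr = ∬_S (∇ × F) · n̂ dS = ∬_D (curl F)_z dA,

where D is the disk x^2 + y^2 ≤ 1.

Compute the curl of F = (-7y^3, 7x y^2 + 7x, 0):
    (∇ × F)_x = ∂F_z/∂y - ∂F_y/∂z = 0,
    (∇ × F)_y = ∂F_x/∂z - ∂F_z/∂x = 0,
    (∇ × F)_z = ∂F_y/∂x - ∂F_x/∂y = 28y^2 + 7.

On z = 1, (curl F)_z = 28y^2 + 7.

Convert to polar (x = r cos θ, y = r sin θ, dA = r dr dθ); the integrand becomes 28r^2sin(θ)^2 + 7, so

    ∬_D (curl F)_z dA = ∫_0^{2π} ∫_0^{1} (28r^2sin(θ)^2 + 7) · r dr dθ.

Inner (r from 0 to 1): 7sin(θ)^2 + 7/2.
Outer (θ from 0 to 2π): 14π.

Therefore ∮_C F · dr = 14π.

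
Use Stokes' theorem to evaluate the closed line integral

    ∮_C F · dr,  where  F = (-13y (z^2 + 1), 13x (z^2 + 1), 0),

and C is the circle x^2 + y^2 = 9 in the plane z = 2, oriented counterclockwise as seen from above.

Let S be the flat disk x^2 + y^2 ≤ 9 in the plane z = 2, with upward unit normal n̂ = ẑ. By Stokes' theorem,

    ∮_C F · dr = ∬_S (∇ × F) · n̂ dS = ∬_D (curl F)_z dA,

where D is the disk x^2 + y^2 ≤ 9.

Compute the curl of F = (-13y (z^2 + 1), 13x (z^2 + 1), 0):
    (∇ × F)_x = ∂F_z/∂y - ∂F_y/∂z = -26x z,
    (∇ × F)_y = ∂F_x/∂z - ∂F_z/∂x = -26y z,
    (∇ × F)_z = ∂F_y/∂x - ∂F_x/∂y = 26z^2 + 26.

On z = 2, (curl F)_z = 130.

Convert to polar (x = r cos θ, y = r sin θ, dA = r dr dθ); the integrand becomes 130, so

    ∬_D (curl F)_z dA = ∫_0^{2π} ∫_0^{3} (130) · r dr dθ.

Inner (r from 0 to 3): 585.
Outer (θ from 0 to 2π): 1170π.

Therefore ∮_C F · dr = 1170π.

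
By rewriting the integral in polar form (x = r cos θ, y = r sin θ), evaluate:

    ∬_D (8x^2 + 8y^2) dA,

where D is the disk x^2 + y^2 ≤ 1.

The region D is 0 ≤ r ≤ 1, 0 ≤ θ ≤ 2π in polar coordinates, where x = r cos(θ), y = r sin(θ), and dA = r dr dθ.

Under the substitution, the integrand becomes 8r^2, so

    ∬_D (8x^2 + 8y^2) dA = ∫_{0}^{2π} ∫_{0}^{1} (8r^2) · r dr dθ.

Inner integral (in r): ∫_{0}^{1} (8r^2) · r dr = 2.

Outer integral (in θ): ∫_{0}^{2π} (2) dθ = 4π.

Therefore ∬_D (8x^2 + 8y^2) dA = 4π.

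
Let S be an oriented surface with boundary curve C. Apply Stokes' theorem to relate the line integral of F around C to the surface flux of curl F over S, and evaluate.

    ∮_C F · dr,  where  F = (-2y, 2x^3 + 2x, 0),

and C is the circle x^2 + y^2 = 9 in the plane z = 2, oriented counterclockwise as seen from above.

Let S be the flat disk x^2 + y^2 ≤ 9 in the plane z = 2, with upward unit normal n̂ = ẑ. By Stokes' theorem,

    ∮_C F · dr = ∬_S (∇ × F) · n̂ dS = ∬_D (curl F)_z dA,

where D is the disk x^2 + y^2 ≤ 9.

Compute the curl of F = (-2y, 2x^3 + 2x, 0):
    (∇ × F)_x = ∂F_z/∂y - ∂F_y/∂z = 0,
    (∇ × F)_y = ∂F_x/∂z - ∂F_z/∂x = 0,
    (∇ × F)_z = ∂F_y/∂x - ∂F_x/∂y = 6x^2 + 4.

On z = 2, (curl F)_z = 6x^2 + 4.

Convert to polar (x = r cos θ, y = r sin θ, dA = r dr dθ); the integrand becomes 6r^2cos(θ)^2 + 4, so

    ∬_D (curl F)_z dA = ∫_0^{2π} ∫_0^{3} (6r^2cos(θ)^2 + 4) · r dr dθ.

Inner (r from 0 to 3): 243cos(θ)^2/2 + 18.
Outer (θ from 0 to 2π): 315π/2.

Therefore ∮_C F · dr = 315π/2.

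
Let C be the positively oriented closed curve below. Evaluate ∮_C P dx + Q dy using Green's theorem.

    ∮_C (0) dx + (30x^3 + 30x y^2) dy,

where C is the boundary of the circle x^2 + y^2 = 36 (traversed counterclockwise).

Green's theorem converts the closed line integral into a double integral over the enclosed region D:

    ∮_C P dx + Q dy = ∬_D (∂Q/∂x - ∂P/∂y) dA.

Here P = 0, Q = 30x^3 + 30x y^2, so

    ∂Q/∂x = 90x^2 + 30y^2,    ∂P/∂y = 0,
    ∂Q/∂x - ∂P/∂y = 90x^2 + 30y^2.

D is the region x^2 + y^2 ≤ 36. Evaluating the double integral:

In polar coordinates (x = r cos θ, y = r sin θ, dA = r dr dθ) the integrand becomes 30r^2(cos(2θ) + 2), so

    ∬_D (90x^2 + 30y^2) dA = ∫_0^{2π} ∫_0^{6} (30r^2(cos(2θ) + 2)) · r dr dθ.

Inner (r from 0 to 6): 9720cos(2θ) + 19440.
Outer (θ from 0 to 2π): 38880π.

Therefore ∮_C P dx + Q dy = 38880π.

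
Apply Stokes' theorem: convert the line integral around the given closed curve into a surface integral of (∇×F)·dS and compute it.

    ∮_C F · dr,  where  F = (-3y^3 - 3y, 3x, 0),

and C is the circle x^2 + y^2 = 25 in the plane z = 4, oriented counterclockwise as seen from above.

Let S be the flat disk x^2 + y^2 ≤ 25 in the plane z = 4, with upward unit normal n̂ = ẑ. By Stokes' theorem,

    ∮_C F · dr = ∬_S (∇ × F) · n̂ dS = ∬_D (curl F)_z dA,

where D is the disk x^2 + y^2 ≤ 25.

Compute the curl of F = (-3y^3 - 3y, 3x, 0):
    (∇ × F)_x = ∂F_z/∂y - ∂F_y/∂z = 0,
    (∇ × F)_y = ∂F_x/∂z - ∂F_z/∂x = 0,
    (∇ × F)_z = ∂F_y/∂x - ∂F_x/∂y = 9y^2 + 6.

On z = 4, (curl F)_z = 9y^2 + 6.

Convert to polar (x = r cos θ, y = r sin θ, dA = r dr dθ); the integrand becomes 9r^2sin(θ)^2 + 6, so

    ∬_D (curl F)_z dA = ∫_0^{2π} ∫_0^{5} (9r^2sin(θ)^2 + 6) · r dr dθ.

Inner (r from 0 to 5): 5625sin(θ)^2/4 + 75.
Outer (θ from 0 to 2π): 6225π/4.

Therefore ∮_C F · dr = 6225π/4.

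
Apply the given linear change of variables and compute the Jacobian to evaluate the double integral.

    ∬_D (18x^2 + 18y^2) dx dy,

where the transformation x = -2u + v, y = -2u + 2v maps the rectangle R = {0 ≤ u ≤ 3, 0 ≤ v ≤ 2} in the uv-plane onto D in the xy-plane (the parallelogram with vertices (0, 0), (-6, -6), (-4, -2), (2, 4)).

Compute the Jacobian determinant of (x, y) with respect to (u, v):

    ∂(x,y)/∂(u,v) = | -2  1 | = (-2)(2) - (1)(-2) = -2.
                   | -2  2 |

Its absolute value is |J| = 2 (the area scaling factor).

Substituting x = -2u + v, y = -2u + 2v into the integrand,

    18x^2 + 18y^2 → 144u^2 - 216u v + 90v^2,

so the integral becomes

    ∬_R (144u^2 - 216u v + 90v^2) · |J| du dv = ∫_0^3 ∫_0^2 (288u^2 - 432u v + 180v^2) dv du.

Inner (v): 576u^2 - 864u + 480.
Outer (u): 2736.

Therefore ∬_D (18x^2 + 18y^2) dx dy = 2736.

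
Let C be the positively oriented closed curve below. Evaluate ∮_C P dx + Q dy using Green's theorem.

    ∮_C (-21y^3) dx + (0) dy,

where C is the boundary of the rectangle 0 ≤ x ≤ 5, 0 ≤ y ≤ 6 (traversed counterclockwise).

Green's theorem converts the closed line integral into a double integral over the enclosed region D:

    ∮_C P dx + Q dy = ∬_D (∂Q/∂x - ∂P/∂y) dA.

Here P = -21y^3, Q = 0, so

    ∂Q/∂x = 0,    ∂P/∂y = -63y^2,
    ∂Q/∂x - ∂P/∂y = 63y^2.

D is the region 0 ≤ x ≤ 5, 0 ≤ y ≤ 6. Evaluating the double integral:

    ∬_D (63y^2) dA = ∫_0^{5} ∫_0^{6} (63y^2) dy dx.

Inner (y from 0 to 6): 4536.
Outer (x from 0 to 5): 22680.

Therefore ∮_C P dx + Q dy = 22680.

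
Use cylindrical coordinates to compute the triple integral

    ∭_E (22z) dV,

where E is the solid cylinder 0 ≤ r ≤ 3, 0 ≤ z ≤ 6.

In cylindrical coordinates, x = r cos(θ), y = r sin(θ), z = z, and dV = r dr dθ dz.

The integrand becomes 22z, so

    ∭_E (22z) dV = ∫_{0}^{2π} ∫_{0}^{3} ∫_{0}^{6} (22z) · r dz dr dθ.

Inner (z): 396r.
Middle (r from 0 to 3): 1782.
Outer (θ): 3564π.

Therefore the triple integral equals 3564π.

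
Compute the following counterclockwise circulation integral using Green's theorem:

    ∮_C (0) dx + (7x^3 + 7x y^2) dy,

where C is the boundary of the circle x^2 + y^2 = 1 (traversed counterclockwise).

Green's theorem converts the closed line integral into a double integral over the enclosed region D:

    ∮_C P dx + Q dy = ∬_D (∂Q/∂x - ∂P/∂y) dA.

Here P = 0, Q = 7x^3 + 7x y^2, so

    ∂Q/∂x = 21x^2 + 7y^2,    ∂P/∂y = 0,
    ∂Q/∂x - ∂P/∂y = 21x^2 + 7y^2.

D is the region x^2 + y^2 ≤ 1. Evaluating the double integral:

In polar coordinates (x = r cos θ, y = r sin θ, dA = r dr dθ) the integrand becomes 7r^2(cos(2θ) + 2), so

    ∬_D (21x^2 + 7y^2) dA = ∫_0^{2π} ∫_0^{1} (7r^2(cos(2θ) + 2)) · r dr dθ.

Inner (r from 0 to 1): 7cos(2θ)/4 + 7/2.
Outer (θ from 0 to 2π): 7π.

Therefore ∮_C P dx + Q dy = 7π.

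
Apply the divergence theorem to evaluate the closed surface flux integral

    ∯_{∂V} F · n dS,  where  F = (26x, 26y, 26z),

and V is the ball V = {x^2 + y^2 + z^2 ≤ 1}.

By the divergence theorem,

    ∯_{∂V} F · n dS = ∭_V (∇ · F) dV.

Compute the divergence:
    ∇ · F = ∂F_x/∂x + ∂F_y/∂y + ∂F_z/∂z = 26 + 26 + 26 = 78.

In spherical coordinates, x = ρ sin(φ) cos(θ), y = ρ sin(φ) sin(θ), z = ρ cos(φ), dV = ρ^2 sin(φ) dρ dφ dθ, with 0 ≤ ρ ≤ 1, 0 ≤ φ ≤ π, 0 ≤ θ ≤ 2π.

The integrand, after substitution and multiplying by the volume element, becomes (78) · ρ^2 sin(φ), so

    ∭_V (∇·F) dV = ∫_0^{2π} ∫_0^{π} ∫_0^{1} (78) · ρ^2 sin(φ) dρ dφ dθ.

Inner (ρ from 0 to 1): 26sin(φ).
Middle (φ from 0 to π): 52.
Outer (θ from 0 to 2π): 104π.

Therefore ∯_{∂V} F · n dS = 104π.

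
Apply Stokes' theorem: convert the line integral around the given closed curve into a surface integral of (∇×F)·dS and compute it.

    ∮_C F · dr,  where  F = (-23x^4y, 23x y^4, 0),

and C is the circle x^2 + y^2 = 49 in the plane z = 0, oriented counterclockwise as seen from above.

Let S be the flat disk x^2 + y^2 ≤ 49 in the plane z = 0, with upward unit normal n̂ = ẑ. By Stokes' theorem,

    ∮_C F · dr = ∬_S (∇ × F) · n̂ dS = ∬_D (curl F)_z dA,

where D is the disk x^2 + y^2 ≤ 49.

Compute the curl of F = (-23x^4y, 23x y^4, 0):
    (∇ × F)_x = ∂F_z/∂y - ∂F_y/∂z = 0,
    (∇ × F)_y = ∂F_x/∂z - ∂F_z/∂x = 0,
    (∇ × F)_z = ∂F_y/∂x - ∂F_x/∂y = 23x^4 + 23y^4.

On z = 0, (curl F)_z = 23x^4 + 23y^4.

Convert to polar (x = r cos θ, y = r sin θ, dA = r dr dθ); the integrand becomes 23r^4(sin(θ)^4 + cos(θ)^4), so

    ∬_D (curl F)_z dA = ∫_0^{2π} ∫_0^{7} (23r^4(sin(θ)^4 + cos(θ)^4)) · r dr dθ.

Inner (r from 0 to 7): 2705927sin(θ)^4/6 + 2705927cos(θ)^4/6.
Outer (θ from 0 to 2π): 2705927π/4.

Therefore ∮_C F · dr = 2705927π/4.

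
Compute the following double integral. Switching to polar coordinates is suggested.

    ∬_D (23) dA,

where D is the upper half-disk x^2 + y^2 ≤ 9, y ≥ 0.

The region D is 0 ≤ r ≤ 3, 0 ≤ θ ≤ π in polar coordinates, where x = r cos(θ), y = r sin(θ), and dA = r dr dθ.

Under the substitution, the integrand becomes 23, so

    ∬_D (23) dA = ∫_{0}^{π} ∫_{0}^{3} (23) · r dr dθ.

Inner integral (in r): ∫_{0}^{3} (23) · r dr = 207/2.

Outer integral (in θ): ∫_{0}^{π} (207/2) dθ = 207π/2.

Therefore ∬_D (23) dA = 207π/2.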